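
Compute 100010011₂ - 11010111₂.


Align and subtract column by column (LSB to MSB, borrowing when needed):
  100010011
- 011010111
  ---------
  col 0: (1 - 0 borrow-in) - 1 → 1 - 1 = 0, borrow out 0
  col 1: (1 - 0 borrow-in) - 1 → 1 - 1 = 0, borrow out 0
  col 2: (0 - 0 borrow-in) - 1 → borrow from next column: (0+2) - 1 = 1, borrow out 1
  col 3: (0 - 1 borrow-in) - 0 → borrow from next column: (-1+2) - 0 = 1, borrow out 1
  col 4: (1 - 1 borrow-in) - 1 → borrow from next column: (0+2) - 1 = 1, borrow out 1
  col 5: (0 - 1 borrow-in) - 0 → borrow from next column: (-1+2) - 0 = 1, borrow out 1
  col 6: (0 - 1 borrow-in) - 1 → borrow from next column: (-1+2) - 1 = 0, borrow out 1
  col 7: (0 - 1 borrow-in) - 1 → borrow from next column: (-1+2) - 1 = 0, borrow out 1
  col 8: (1 - 1 borrow-in) - 0 → 0 - 0 = 0, borrow out 0
Reading bits MSB→LSB: 000111100
Strip leading zeros: 111100
= 111100


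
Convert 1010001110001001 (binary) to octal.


Group into 3-bit groups: 001010001110001001
  001 = 1
  010 = 2
  001 = 1
  110 = 6
  001 = 1
  001 = 1
= 0o121611


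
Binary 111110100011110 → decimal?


Positional values:
Bit 1: 1 × 2^1 = 2
Bit 2: 1 × 2^2 = 4
Bit 3: 1 × 2^3 = 8
Bit 4: 1 × 2^4 = 16
Bit 8: 1 × 2^8 = 256
Bit 10: 1 × 2^10 = 1024
Bit 11: 1 × 2^11 = 2048
Bit 12: 1 × 2^12 = 4096
Bit 13: 1 × 2^13 = 8192
Bit 14: 1 × 2^14 = 16384
Sum = 2 + 4 + 8 + 16 + 256 + 1024 + 2048 + 4096 + 8192 + 16384
= 32030


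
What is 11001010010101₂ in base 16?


Group into 4-bit nibbles: 0011001010010101
  0011 = 3
  0010 = 2
  1001 = 9
  0101 = 5
= 0x3295


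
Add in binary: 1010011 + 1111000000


Align and add column by column (LSB to MSB, carry propagating):
  00001010011
+ 01111000000
  -----------
  col 0: 1 + 0 + 0 (carry in) = 1 → bit 1, carry out 0
  col 1: 1 + 0 + 0 (carry in) = 1 → bit 1, carry out 0
  col 2: 0 + 0 + 0 (carry in) = 0 → bit 0, carry out 0
  col 3: 0 + 0 + 0 (carry in) = 0 → bit 0, carry out 0
  col 4: 1 + 0 + 0 (carry in) = 1 → bit 1, carry out 0
  col 5: 0 + 0 + 0 (carry in) = 0 → bit 0, carry out 0
  col 6: 1 + 1 + 0 (carry in) = 2 → bit 0, carry out 1
  col 7: 0 + 1 + 1 (carry in) = 2 → bit 0, carry out 1
  col 8: 0 + 1 + 1 (carry in) = 2 → bit 0, carry out 1
  col 9: 0 + 1 + 1 (carry in) = 2 → bit 0, carry out 1
  col 10: 0 + 0 + 1 (carry in) = 1 → bit 1, carry out 0
Reading bits MSB→LSB: 10000010011
Strip leading zeros: 10000010011
= 10000010011


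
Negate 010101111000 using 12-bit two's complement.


Original: 010101111000
Step 1 - Invert all bits: 101010000111
Step 2 - Add 1: 101010000111 + 1
= 101010001000 (represents -1400)


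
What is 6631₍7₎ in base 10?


Positional values (base 7):
  1 × 7^0 = 1 × 1 = 1
  3 × 7^1 = 3 × 7 = 21
  6 × 7^2 = 6 × 49 = 294
  6 × 7^3 = 6 × 343 = 2058
Sum = 1 + 21 + 294 + 2058
= 2374


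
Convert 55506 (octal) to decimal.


Positional values:
Position 0: 6 × 8^0 = 6
Position 1: 0 × 8^1 = 0
Position 2: 5 × 8^2 = 320
Position 3: 5 × 8^3 = 2560
Position 4: 5 × 8^4 = 20480
Sum = 6 + 0 + 320 + 2560 + 20480
= 23366


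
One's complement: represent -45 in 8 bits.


Original: 00101101
Invert all bits:
  bit 0: 0 → 1
  bit 1: 0 → 1
  bit 2: 1 → 0
  bit 3: 0 → 1
  bit 4: 1 → 0
  bit 5: 1 → 0
  bit 6: 0 → 1
  bit 7: 1 → 0
= 11010010


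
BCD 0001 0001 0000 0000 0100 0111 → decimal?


Each 4-bit group → digit:
  0001 → 1
  0001 → 1
  0000 → 0
  0000 → 0
  0100 → 4
  0111 → 7
= 110047


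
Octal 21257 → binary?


Each octal digit → 3 binary bits:
  2 = 010
  1 = 001
  2 = 010
  5 = 101
  7 = 111
Concatenate: 010 001 010 101 111
= 010001010101111


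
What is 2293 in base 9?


Divide by 9 repeatedly:
2293 ÷ 9 = 254 remainder 7
254 ÷ 9 = 28 remainder 2
28 ÷ 9 = 3 remainder 1
3 ÷ 9 = 0 remainder 3
Reading remainders bottom-up:
= 3127


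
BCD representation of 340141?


Each digit → 4-bit binary:
  3 → 0011
  4 → 0100
  0 → 0000
  1 → 0001
  4 → 0100
  1 → 0001
= 0011 0100 0000 0001 0100 0001


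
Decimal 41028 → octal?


Divide by 8 repeatedly:
41028 ÷ 8 = 5128 remainder 4
5128 ÷ 8 = 641 remainder 0
641 ÷ 8 = 80 remainder 1
80 ÷ 8 = 10 remainder 0
10 ÷ 8 = 1 remainder 2
1 ÷ 8 = 0 remainder 1
Reading remainders bottom-up:
= 0o120104


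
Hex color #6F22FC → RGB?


Hex: #6F22FC
R = 6F₁₆ = 111
G = 22₁₆ = 34
B = FC₁₆ = 252
= RGB(111, 34, 252)


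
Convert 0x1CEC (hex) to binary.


Each hex digit → 4 binary bits:
  1 = 0001
  C = 1100
  E = 1110
  C = 1100
Concatenate: 0001 1100 1110 1100
= 0001110011101100


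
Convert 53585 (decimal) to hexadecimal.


Divide by 16 repeatedly:
53585 ÷ 16 = 3349 remainder 1 (1)
3349 ÷ 16 = 209 remainder 5 (5)
209 ÷ 16 = 13 remainder 1 (1)
13 ÷ 16 = 0 remainder 13 (D)
Reading remainders bottom-up:
= 0xD151


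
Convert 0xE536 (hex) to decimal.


Positional values:
Position 0: 6 × 16^0 = 6 × 1 = 6
Position 1: 3 × 16^1 = 3 × 16 = 48
Position 2: 5 × 16^2 = 5 × 256 = 1280
Position 3: E × 16^3 = 14 × 4096 = 57344
Sum = 6 + 48 + 1280 + 57344
= 58678


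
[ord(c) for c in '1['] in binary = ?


String: '1['  (2 characters)
Per-character ASCII lookup:
  '1': digits start at 48: '1' = 48 + 1 = 49 → 110001
  '[': special character: '[' = 91 → 1011011
= 110001 1011011


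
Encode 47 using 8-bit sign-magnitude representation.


Sign bit: 0 (positive)
Magnitude: 47 = 0101111
= 00101111


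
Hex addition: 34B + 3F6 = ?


Align and add column by column (LSB to MSB, each column mod 16 with carry):
  034B
+ 03F6
  ----
  col 0: B(11) + 6(6) + 0 (carry in) = 17 → 1(1), carry out 1
  col 1: 4(4) + F(15) + 1 (carry in) = 20 → 4(4), carry out 1
  col 2: 3(3) + 3(3) + 1 (carry in) = 7 → 7(7), carry out 0
  col 3: 0(0) + 0(0) + 0 (carry in) = 0 → 0(0), carry out 0
Reading digits MSB→LSB: 0741
Strip leading zeros: 741
= 0x741


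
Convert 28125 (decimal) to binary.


Divide by 2 repeatedly:
28125 ÷ 2 = 14062 remainder 1
14062 ÷ 2 = 7031 remainder 0
7031 ÷ 2 = 3515 remainder 1
3515 ÷ 2 = 1757 remainder 1
1757 ÷ 2 = 878 remainder 1
878 ÷ 2 = 439 remainder 0
439 ÷ 2 = 219 remainder 1
219 ÷ 2 = 109 remainder 1
109 ÷ 2 = 54 remainder 1
54 ÷ 2 = 27 remainder 0
27 ÷ 2 = 13 remainder 1
13 ÷ 2 = 6 remainder 1
6 ÷ 2 = 3 remainder 0
3 ÷ 2 = 1 remainder 1
1 ÷ 2 = 0 remainder 1
Reading remainders bottom-up:
= 110110111011101


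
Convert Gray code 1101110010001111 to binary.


Gray code: 1101110010001111
MSB stays the same: 1
Each subsequent bit = prev_binary XOR current_gray:
  B[1] = 1 XOR 1 = 0
  B[2] = 0 XOR 0 = 0
  B[3] = 0 XOR 1 = 1
  B[4] = 1 XOR 1 = 0
  B[5] = 0 XOR 1 = 1
  B[6] = 1 XOR 0 = 1
  B[7] = 1 XOR 0 = 1
  B[8] = 1 XOR 1 = 0
  B[9] = 0 XOR 0 = 0
  B[10] = 0 XOR 0 = 0
  B[11] = 0 XOR 0 = 0
  B[12] = 0 XOR 1 = 1
  B[13] = 1 XOR 1 = 0
  B[14] = 0 XOR 1 = 1
  B[15] = 1 XOR 1 = 0
= 1001011100001010 (38666 decimal)


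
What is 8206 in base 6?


Divide by 6 repeatedly:
8206 ÷ 6 = 1367 remainder 4
1367 ÷ 6 = 227 remainder 5
227 ÷ 6 = 37 remainder 5
37 ÷ 6 = 6 remainder 1
6 ÷ 6 = 1 remainder 0
1 ÷ 6 = 0 remainder 1
Reading remainders bottom-up:
= 101554


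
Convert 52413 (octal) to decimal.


Positional values:
Position 0: 3 × 8^0 = 3
Position 1: 1 × 8^1 = 8
Position 2: 4 × 8^2 = 256
Position 3: 2 × 8^3 = 1024
Position 4: 5 × 8^4 = 20480
Sum = 3 + 8 + 256 + 1024 + 20480
= 21771


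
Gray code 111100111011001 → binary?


Gray code: 111100111011001
MSB stays the same: 1
Each subsequent bit = prev_binary XOR current_gray:
  B[1] = 1 XOR 1 = 0
  B[2] = 0 XOR 1 = 1
  B[3] = 1 XOR 1 = 0
  B[4] = 0 XOR 0 = 0
  B[5] = 0 XOR 0 = 0
  B[6] = 0 XOR 1 = 1
  B[7] = 1 XOR 1 = 0
  B[8] = 0 XOR 1 = 1
  B[9] = 1 XOR 0 = 1
  B[10] = 1 XOR 1 = 0
  B[11] = 0 XOR 1 = 1
  B[12] = 1 XOR 0 = 1
  B[13] = 1 XOR 0 = 1
  B[14] = 1 XOR 1 = 0
= 101000101101110 (20846 decimal)


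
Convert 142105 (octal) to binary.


Each octal digit → 3 binary bits:
  1 = 001
  4 = 100
  2 = 010
  1 = 001
  0 = 000
  5 = 101
Concatenate: 001 100 010 001 000 101
= 001100010001000101


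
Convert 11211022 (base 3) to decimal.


Positional values (base 3):
  2 × 3^0 = 2 × 1 = 2
  2 × 3^1 = 2 × 3 = 6
  0 × 3^2 = 0 × 9 = 0
  1 × 3^3 = 1 × 27 = 27
  1 × 3^4 = 1 × 81 = 81
  2 × 3^5 = 2 × 243 = 486
  1 × 3^6 = 1 × 729 = 729
  1 × 3^7 = 1 × 2187 = 2187
Sum = 2 + 6 + 0 + 27 + 81 + 486 + 729 + 2187
= 3518


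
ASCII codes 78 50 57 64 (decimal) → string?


Codes (decimal): 78 50 57 64
Per-code ASCII lookup:
  78  (range 65-90: uppercase, 78 - 65 = 13) → 'N'
  50  (range 48-57: digits, 50 - 48 = 2) → '2'
  57  (range 48-57: digits, 57 - 48 = 9) → '9'
  64  (special character) → '@'
= 'N29@'


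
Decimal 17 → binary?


Divide by 2 repeatedly:
17 ÷ 2 = 8 remainder 1
8 ÷ 2 = 4 remainder 0
4 ÷ 2 = 2 remainder 0
2 ÷ 2 = 1 remainder 0
1 ÷ 2 = 0 remainder 1
Reading remainders bottom-up:
= 10001


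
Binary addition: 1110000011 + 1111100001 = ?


Align and add column by column (LSB to MSB, carry propagating):
  01110000011
+ 01111100001
  -----------
  col 0: 1 + 1 + 0 (carry in) = 2 → bit 0, carry out 1
  col 1: 1 + 0 + 1 (carry in) = 2 → bit 0, carry out 1
  col 2: 0 + 0 + 1 (carry in) = 1 → bit 1, carry out 0
  col 3: 0 + 0 + 0 (carry in) = 0 → bit 0, carry out 0
  col 4: 0 + 0 + 0 (carry in) = 0 → bit 0, carry out 0
  col 5: 0 + 1 + 0 (carry in) = 1 → bit 1, carry out 0
  col 6: 0 + 1 + 0 (carry in) = 1 → bit 1, carry out 0
  col 7: 1 + 1 + 0 (carry in) = 2 → bit 0, carry out 1
  col 8: 1 + 1 + 1 (carry in) = 3 → bit 1, carry out 1
  col 9: 1 + 1 + 1 (carry in) = 3 → bit 1, carry out 1
  col 10: 0 + 0 + 1 (carry in) = 1 → bit 1, carry out 0
Reading bits MSB→LSB: 11101100100
Strip leading zeros: 11101100100
= 11101100100


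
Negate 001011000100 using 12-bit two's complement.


Original: 001011000100
Step 1 - Invert all bits: 110100111011
Step 2 - Add 1: 110100111011 + 1
= 110100111100 (represents -708)


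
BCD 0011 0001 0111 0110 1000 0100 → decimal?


Each 4-bit group → digit:
  0011 → 3
  0001 → 1
  0111 → 7
  0110 → 6
  1000 → 8
  0100 → 4
= 317684


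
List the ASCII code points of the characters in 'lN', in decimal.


String: 'lN'  (2 characters)
Per-character ASCII lookup:
  'l': lowercase starts at 97: 'l' = 97 + 11 = 108
  'N': uppercase starts at 65: 'N' = 65 + 13 = 78
= 108 78


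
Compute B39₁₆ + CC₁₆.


Align and add column by column (LSB to MSB, each column mod 16 with carry):
  0B39
+ 00CC
  ----
  col 0: 9(9) + C(12) + 0 (carry in) = 21 → 5(5), carry out 1
  col 1: 3(3) + C(12) + 1 (carry in) = 16 → 0(0), carry out 1
  col 2: B(11) + 0(0) + 1 (carry in) = 12 → C(12), carry out 0
  col 3: 0(0) + 0(0) + 0 (carry in) = 0 → 0(0), carry out 0
Reading digits MSB→LSB: 0C05
Strip leading zeros: C05
= 0xC05


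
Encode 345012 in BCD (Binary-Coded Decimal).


Each digit → 4-bit binary:
  3 → 0011
  4 → 0100
  5 → 0101
  0 → 0000
  1 → 0001
  2 → 0010
= 0011 0100 0101 0000 0001 0010


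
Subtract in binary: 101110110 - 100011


Align and subtract column by column (LSB to MSB, borrowing when needed):
  101110110
- 000100011
  ---------
  col 0: (0 - 0 borrow-in) - 1 → borrow from next column: (0+2) - 1 = 1, borrow out 1
  col 1: (1 - 1 borrow-in) - 1 → borrow from next column: (0+2) - 1 = 1, borrow out 1
  col 2: (1 - 1 borrow-in) - 0 → 0 - 0 = 0, borrow out 0
  col 3: (0 - 0 borrow-in) - 0 → 0 - 0 = 0, borrow out 0
  col 4: (1 - 0 borrow-in) - 0 → 1 - 0 = 1, borrow out 0
  col 5: (1 - 0 borrow-in) - 1 → 1 - 1 = 0, borrow out 0
  col 6: (1 - 0 borrow-in) - 0 → 1 - 0 = 1, borrow out 0
  col 7: (0 - 0 borrow-in) - 0 → 0 - 0 = 0, borrow out 0
  col 8: (1 - 0 borrow-in) - 0 → 1 - 0 = 1, borrow out 0
Reading bits MSB→LSB: 101010011
Strip leading zeros: 101010011
= 101010011


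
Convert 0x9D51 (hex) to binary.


Each hex digit → 4 binary bits:
  9 = 1001
  D = 1101
  5 = 0101
  1 = 0001
Concatenate: 1001 1101 0101 0001
= 1001110101010001


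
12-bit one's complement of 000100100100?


Original: 000100100100
Invert all bits:
  bit 0: 0 → 1
  bit 1: 0 → 1
  bit 2: 0 → 1
  bit 3: 1 → 0
  bit 4: 0 → 1
  bit 5: 0 → 1
  bit 6: 1 → 0
  bit 7: 0 → 1
  bit 8: 0 → 1
  bit 9: 1 → 0
  bit 10: 0 → 1
  bit 11: 0 → 1
= 111011011011


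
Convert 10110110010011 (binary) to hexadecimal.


Group into 4-bit nibbles: 0010110110010011
  0010 = 2
  1101 = D
  1001 = 9
  0011 = 3
= 0x2D93


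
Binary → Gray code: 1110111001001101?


Binary: 1110111001001101
Gray code: G = B XOR (B >> 1)
B >> 1 = 0111011100100110
1110111001001101 XOR 0111011100100110:
  1 XOR 0 = 1
  1 XOR 1 = 0
  1 XOR 1 = 0
  0 XOR 1 = 1
  1 XOR 0 = 1
  1 XOR 1 = 0
  1 XOR 1 = 0
  0 XOR 1 = 1
  0 XOR 0 = 0
  1 XOR 0 = 1
  0 XOR 1 = 1
  0 XOR 0 = 0
  1 XOR 0 = 1
  1 XOR 1 = 0
  0 XOR 1 = 1
  1 XOR 0 = 1
= 1001100101101011


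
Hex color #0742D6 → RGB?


Hex: #0742D6
R = 07₁₆ = 7
G = 42₁₆ = 66
B = D6₁₆ = 214
= RGB(7, 66, 214)


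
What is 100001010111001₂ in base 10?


Positional values:
Bit 0: 1 × 2^0 = 1
Bit 3: 1 × 2^3 = 8
Bit 4: 1 × 2^4 = 16
Bit 5: 1 × 2^5 = 32
Bit 7: 1 × 2^7 = 128
Bit 9: 1 × 2^9 = 512
Bit 14: 1 × 2^14 = 16384
Sum = 1 + 8 + 16 + 32 + 128 + 512 + 16384
= 17081


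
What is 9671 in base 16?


Divide by 16 repeatedly:
9671 ÷ 16 = 604 remainder 7 (7)
604 ÷ 16 = 37 remainder 12 (C)
37 ÷ 16 = 2 remainder 5 (5)
2 ÷ 16 = 0 remainder 2 (2)
Reading remainders bottom-up:
= 0x25C7


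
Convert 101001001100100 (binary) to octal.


Group into 3-bit groups: 101001001100100
  101 = 5
  001 = 1
  001 = 1
  100 = 4
  100 = 4
= 0o51144


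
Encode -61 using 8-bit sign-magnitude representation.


Sign bit: 1 (negative)
Magnitude: 61 = 0111101
= 10111101


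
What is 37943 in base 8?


Divide by 8 repeatedly:
37943 ÷ 8 = 4742 remainder 7
4742 ÷ 8 = 592 remainder 6
592 ÷ 8 = 74 remainder 0
74 ÷ 8 = 9 remainder 2
9 ÷ 8 = 1 remainder 1
1 ÷ 8 = 0 remainder 1
Reading remainders bottom-up:
= 0o112067


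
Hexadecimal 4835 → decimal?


Positional values:
Position 0: 5 × 16^0 = 5 × 1 = 5
Position 1: 3 × 16^1 = 3 × 16 = 48
Position 2: 8 × 16^2 = 8 × 256 = 2048
Position 3: 4 × 16^3 = 4 × 4096 = 16384
Sum = 5 + 48 + 2048 + 16384
= 18485


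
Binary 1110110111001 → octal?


Group into 3-bit groups: 001110110111001
  001 = 1
  110 = 6
  110 = 6
  111 = 7
  001 = 1
= 0o16671


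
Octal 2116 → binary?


Each octal digit → 3 binary bits:
  2 = 010
  1 = 001
  1 = 001
  6 = 110
Concatenate: 010 001 001 110
= 010001001110


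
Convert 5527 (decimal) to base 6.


Divide by 6 repeatedly:
5527 ÷ 6 = 921 remainder 1
921 ÷ 6 = 153 remainder 3
153 ÷ 6 = 25 remainder 3
25 ÷ 6 = 4 remainder 1
4 ÷ 6 = 0 remainder 4
Reading remainders bottom-up:
= 41331


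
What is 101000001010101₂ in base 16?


Group into 4-bit nibbles: 0101000001010101
  0101 = 5
  0000 = 0
  0101 = 5
  0101 = 5
= 0x5055


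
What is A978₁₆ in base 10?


Positional values:
Position 0: 8 × 16^0 = 8 × 1 = 8
Position 1: 7 × 16^1 = 7 × 16 = 112
Position 2: 9 × 16^2 = 9 × 256 = 2304
Position 3: A × 16^3 = 10 × 4096 = 40960
Sum = 8 + 112 + 2304 + 40960
= 43384


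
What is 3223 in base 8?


Divide by 8 repeatedly:
3223 ÷ 8 = 402 remainder 7
402 ÷ 8 = 50 remainder 2
50 ÷ 8 = 6 remainder 2
6 ÷ 8 = 0 remainder 6
Reading remainders bottom-up:
= 0o6227


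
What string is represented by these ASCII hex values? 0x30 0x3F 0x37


Codes (hex): 0x30 0x3F 0x37
Per-code ASCII lookup:
  0x30 = 48  (range 48-57: digits, 48 - 48 = 0) → '0'
  0x3F = 63  (special character) → '?'
  0x37 = 55  (range 48-57: digits, 55 - 48 = 7) → '7'
= '0?7'


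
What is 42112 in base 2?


Divide by 2 repeatedly:
42112 ÷ 2 = 21056 remainder 0
21056 ÷ 2 = 10528 remainder 0
10528 ÷ 2 = 5264 remainder 0
5264 ÷ 2 = 2632 remainder 0
2632 ÷ 2 = 1316 remainder 0
1316 ÷ 2 = 658 remainder 0
658 ÷ 2 = 329 remainder 0
329 ÷ 2 = 164 remainder 1
164 ÷ 2 = 82 remainder 0
82 ÷ 2 = 41 remainder 0
41 ÷ 2 = 20 remainder 1
20 ÷ 2 = 10 remainder 0
10 ÷ 2 = 5 remainder 0
5 ÷ 2 = 2 remainder 1
2 ÷ 2 = 1 remainder 0
1 ÷ 2 = 0 remainder 1
Reading remainders bottom-up:
= 1010010010000000


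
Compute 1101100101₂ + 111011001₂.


Align and add column by column (LSB to MSB, carry propagating):
  01101100101
+ 00111011001
  -----------
  col 0: 1 + 1 + 0 (carry in) = 2 → bit 0, carry out 1
  col 1: 0 + 0 + 1 (carry in) = 1 → bit 1, carry out 0
  col 2: 1 + 0 + 0 (carry in) = 1 → bit 1, carry out 0
  col 3: 0 + 1 + 0 (carry in) = 1 → bit 1, carry out 0
  col 4: 0 + 1 + 0 (carry in) = 1 → bit 1, carry out 0
  col 5: 1 + 0 + 0 (carry in) = 1 → bit 1, carry out 0
  col 6: 1 + 1 + 0 (carry in) = 2 → bit 0, carry out 1
  col 7: 0 + 1 + 1 (carry in) = 2 → bit 0, carry out 1
  col 8: 1 + 1 + 1 (carry in) = 3 → bit 1, carry out 1
  col 9: 1 + 0 + 1 (carry in) = 2 → bit 0, carry out 1
  col 10: 0 + 0 + 1 (carry in) = 1 → bit 1, carry out 0
Reading bits MSB→LSB: 10100111110
Strip leading zeros: 10100111110
= 10100111110


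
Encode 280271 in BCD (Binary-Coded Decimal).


Each digit → 4-bit binary:
  2 → 0010
  8 → 1000
  0 → 0000
  2 → 0010
  7 → 0111
  1 → 0001
= 0010 1000 0000 0010 0111 0001


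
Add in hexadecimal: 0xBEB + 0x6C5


Align and add column by column (LSB to MSB, each column mod 16 with carry):
  0BEB
+ 06C5
  ----
  col 0: B(11) + 5(5) + 0 (carry in) = 16 → 0(0), carry out 1
  col 1: E(14) + C(12) + 1 (carry in) = 27 → B(11), carry out 1
  col 2: B(11) + 6(6) + 1 (carry in) = 18 → 2(2), carry out 1
  col 3: 0(0) + 0(0) + 1 (carry in) = 1 → 1(1), carry out 0
Reading digits MSB→LSB: 12B0
Strip leading zeros: 12B0
= 0x12B0


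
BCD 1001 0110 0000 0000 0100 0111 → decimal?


Each 4-bit group → digit:
  1001 → 9
  0110 → 6
  0000 → 0
  0000 → 0
  0100 → 4
  0111 → 7
= 960047


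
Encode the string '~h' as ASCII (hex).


String: '~h'  (2 characters)
Per-character ASCII lookup:
  '~': special character: '~' = 126 → 0x7E
  'h': lowercase starts at 97: 'h' = 97 + 7 = 104 → 0x68
= 0x7E 0x68


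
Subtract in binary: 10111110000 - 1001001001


Align and subtract column by column (LSB to MSB, borrowing when needed):
  10111110000
- 01001001001
  -----------
  col 0: (0 - 0 borrow-in) - 1 → borrow from next column: (0+2) - 1 = 1, borrow out 1
  col 1: (0 - 1 borrow-in) - 0 → borrow from next column: (-1+2) - 0 = 1, borrow out 1
  col 2: (0 - 1 borrow-in) - 0 → borrow from next column: (-1+2) - 0 = 1, borrow out 1
  col 3: (0 - 1 borrow-in) - 1 → borrow from next column: (-1+2) - 1 = 0, borrow out 1
  col 4: (1 - 1 borrow-in) - 0 → 0 - 0 = 0, borrow out 0
  col 5: (1 - 0 borrow-in) - 0 → 1 - 0 = 1, borrow out 0
  col 6: (1 - 0 borrow-in) - 1 → 1 - 1 = 0, borrow out 0
  col 7: (1 - 0 borrow-in) - 0 → 1 - 0 = 1, borrow out 0
  col 8: (1 - 0 borrow-in) - 0 → 1 - 0 = 1, borrow out 0
  col 9: (0 - 0 borrow-in) - 1 → borrow from next column: (0+2) - 1 = 1, borrow out 1
  col 10: (1 - 1 borrow-in) - 0 → 0 - 0 = 0, borrow out 0
Reading bits MSB→LSB: 01110100111
Strip leading zeros: 1110100111
= 1110100111


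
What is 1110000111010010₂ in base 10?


Positional values:
Bit 1: 1 × 2^1 = 2
Bit 4: 1 × 2^4 = 16
Bit 6: 1 × 2^6 = 64
Bit 7: 1 × 2^7 = 128
Bit 8: 1 × 2^8 = 256
Bit 13: 1 × 2^13 = 8192
Bit 14: 1 × 2^14 = 16384
Bit 15: 1 × 2^15 = 32768
Sum = 2 + 16 + 64 + 128 + 256 + 8192 + 16384 + 32768
= 57810


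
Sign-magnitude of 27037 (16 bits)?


Sign bit: 0 (positive)
Magnitude: 27037 = 110100110011101
= 0110100110011101


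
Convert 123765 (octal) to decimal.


Positional values:
Position 0: 5 × 8^0 = 5
Position 1: 6 × 8^1 = 48
Position 2: 7 × 8^2 = 448
Position 3: 3 × 8^3 = 1536
Position 4: 2 × 8^4 = 8192
Position 5: 1 × 8^5 = 32768
Sum = 5 + 48 + 448 + 1536 + 8192 + 32768
= 42997


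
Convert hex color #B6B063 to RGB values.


Hex: #B6B063
R = B6₁₆ = 182
G = B0₁₆ = 176
B = 63₁₆ = 99
= RGB(182, 176, 99)


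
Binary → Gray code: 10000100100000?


Binary: 10000100100000
Gray code: G = B XOR (B >> 1)
B >> 1 = 01000010010000
10000100100000 XOR 01000010010000:
  1 XOR 0 = 1
  0 XOR 1 = 1
  0 XOR 0 = 0
  0 XOR 0 = 0
  0 XOR 0 = 0
  1 XOR 0 = 1
  0 XOR 1 = 1
  0 XOR 0 = 0
  1 XOR 0 = 1
  0 XOR 1 = 1
  0 XOR 0 = 0
  0 XOR 0 = 0
  0 XOR 0 = 0
  0 XOR 0 = 0
= 11000110110000


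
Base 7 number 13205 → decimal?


Positional values (base 7):
  5 × 7^0 = 5 × 1 = 5
  0 × 7^1 = 0 × 7 = 0
  2 × 7^2 = 2 × 49 = 98
  3 × 7^3 = 3 × 343 = 1029
  1 × 7^4 = 1 × 2401 = 2401
Sum = 5 + 0 + 98 + 1029 + 2401
= 3533


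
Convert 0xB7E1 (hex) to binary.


Each hex digit → 4 binary bits:
  B = 1011
  7 = 0111
  E = 1110
  1 = 0001
Concatenate: 1011 0111 1110 0001
= 1011011111100001


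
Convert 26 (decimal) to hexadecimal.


Divide by 16 repeatedly:
26 ÷ 16 = 1 remainder 10 (A)
1 ÷ 16 = 0 remainder 1 (1)
Reading remainders bottom-up:
= 0x1A


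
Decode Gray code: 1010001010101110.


Gray code: 1010001010101110
MSB stays the same: 1
Each subsequent bit = prev_binary XOR current_gray:
  B[1] = 1 XOR 0 = 1
  B[2] = 1 XOR 1 = 0
  B[3] = 0 XOR 0 = 0
  B[4] = 0 XOR 0 = 0
  B[5] = 0 XOR 0 = 0
  B[6] = 0 XOR 1 = 1
  B[7] = 1 XOR 0 = 1
  B[8] = 1 XOR 1 = 0
  B[9] = 0 XOR 0 = 0
  B[10] = 0 XOR 1 = 1
  B[11] = 1 XOR 0 = 1
  B[12] = 1 XOR 1 = 0
  B[13] = 0 XOR 1 = 1
  B[14] = 1 XOR 1 = 0
  B[15] = 0 XOR 0 = 0
= 1100001100110100 (49972 decimal)


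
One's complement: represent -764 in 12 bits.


Original: 001011111100
Invert all bits:
  bit 0: 0 → 1
  bit 1: 0 → 1
  bit 2: 1 → 0
  bit 3: 0 → 1
  bit 4: 1 → 0
  bit 5: 1 → 0
  bit 6: 1 → 0
  bit 7: 1 → 0
  bit 8: 1 → 0
  bit 9: 1 → 0
  bit 10: 0 → 1
  bit 11: 0 → 1
= 110100000011


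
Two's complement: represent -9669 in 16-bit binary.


Original: 0010010111000101
Step 1 - Invert all bits: 1101101000111010
Step 2 - Add 1: 1101101000111010 + 1
= 1101101000111011 (represents -9669)


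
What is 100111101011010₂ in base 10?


Positional values:
Bit 1: 1 × 2^1 = 2
Bit 3: 1 × 2^3 = 8
Bit 4: 1 × 2^4 = 16
Bit 6: 1 × 2^6 = 64
Bit 8: 1 × 2^8 = 256
Bit 9: 1 × 2^9 = 512
Bit 10: 1 × 2^10 = 1024
Bit 11: 1 × 2^11 = 2048
Bit 14: 1 × 2^14 = 16384
Sum = 2 + 8 + 16 + 64 + 256 + 512 + 1024 + 2048 + 16384
= 20314


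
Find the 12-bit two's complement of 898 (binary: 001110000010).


Original: 001110000010
Step 1 - Invert all bits: 110001111101
Step 2 - Add 1: 110001111101 + 1
= 110001111110 (represents -898)


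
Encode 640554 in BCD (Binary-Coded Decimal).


Each digit → 4-bit binary:
  6 → 0110
  4 → 0100
  0 → 0000
  5 → 0101
  5 → 0101
  4 → 0100
= 0110 0100 0000 0101 0101 0100


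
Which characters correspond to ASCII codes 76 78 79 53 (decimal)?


Codes (decimal): 76 78 79 53
Per-code ASCII lookup:
  76  (range 65-90: uppercase, 76 - 65 = 11) → 'L'
  78  (range 65-90: uppercase, 78 - 65 = 13) → 'N'
  79  (range 65-90: uppercase, 79 - 65 = 14) → 'O'
  53  (range 48-57: digits, 53 - 48 = 5) → '5'
= 'LNO5'


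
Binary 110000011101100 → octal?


Group into 3-bit groups: 110000011101100
  110 = 6
  000 = 0
  011 = 3
  101 = 5
  100 = 4
= 0o60354


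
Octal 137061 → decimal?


Positional values:
Position 0: 1 × 8^0 = 1
Position 1: 6 × 8^1 = 48
Position 2: 0 × 8^2 = 0
Position 3: 7 × 8^3 = 3584
Position 4: 3 × 8^4 = 12288
Position 5: 1 × 8^5 = 32768
Sum = 1 + 48 + 0 + 3584 + 12288 + 32768
= 48689


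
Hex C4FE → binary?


Each hex digit → 4 binary bits:
  C = 1100
  4 = 0100
  F = 1111
  E = 1110
Concatenate: 1100 0100 1111 1110
= 1100010011111110


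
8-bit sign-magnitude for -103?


Sign bit: 1 (negative)
Magnitude: 103 = 1100111
= 11100111


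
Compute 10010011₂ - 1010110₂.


Align and subtract column by column (LSB to MSB, borrowing when needed):
  10010011
- 01010110
  --------
  col 0: (1 - 0 borrow-in) - 0 → 1 - 0 = 1, borrow out 0
  col 1: (1 - 0 borrow-in) - 1 → 1 - 1 = 0, borrow out 0
  col 2: (0 - 0 borrow-in) - 1 → borrow from next column: (0+2) - 1 = 1, borrow out 1
  col 3: (0 - 1 borrow-in) - 0 → borrow from next column: (-1+2) - 0 = 1, borrow out 1
  col 4: (1 - 1 borrow-in) - 1 → borrow from next column: (0+2) - 1 = 1, borrow out 1
  col 5: (0 - 1 borrow-in) - 0 → borrow from next column: (-1+2) - 0 = 1, borrow out 1
  col 6: (0 - 1 borrow-in) - 1 → borrow from next column: (-1+2) - 1 = 0, borrow out 1
  col 7: (1 - 1 borrow-in) - 0 → 0 - 0 = 0, borrow out 0
Reading bits MSB→LSB: 00111101
Strip leading zeros: 111101
= 111101


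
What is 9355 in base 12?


Divide by 12 repeatedly:
9355 ÷ 12 = 779 remainder 7
779 ÷ 12 = 64 remainder 11
64 ÷ 12 = 5 remainder 4
5 ÷ 12 = 0 remainder 5
Reading remainders bottom-up:
= 54B7


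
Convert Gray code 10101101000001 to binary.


Gray code: 10101101000001
MSB stays the same: 1
Each subsequent bit = prev_binary XOR current_gray:
  B[1] = 1 XOR 0 = 1
  B[2] = 1 XOR 1 = 0
  B[3] = 0 XOR 0 = 0
  B[4] = 0 XOR 1 = 1
  B[5] = 1 XOR 1 = 0
  B[6] = 0 XOR 0 = 0
  B[7] = 0 XOR 1 = 1
  B[8] = 1 XOR 0 = 1
  B[9] = 1 XOR 0 = 1
  B[10] = 1 XOR 0 = 1
  B[11] = 1 XOR 0 = 1
  B[12] = 1 XOR 0 = 1
  B[13] = 1 XOR 1 = 0
= 11001001111110 (12926 decimal)


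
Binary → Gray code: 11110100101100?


Binary: 11110100101100
Gray code: G = B XOR (B >> 1)
B >> 1 = 01111010010110
11110100101100 XOR 01111010010110:
  1 XOR 0 = 1
  1 XOR 1 = 0
  1 XOR 1 = 0
  1 XOR 1 = 0
  0 XOR 1 = 1
  1 XOR 0 = 1
  0 XOR 1 = 1
  0 XOR 0 = 0
  1 XOR 0 = 1
  0 XOR 1 = 1
  1 XOR 0 = 1
  1 XOR 1 = 0
  0 XOR 1 = 1
  0 XOR 0 = 0
= 10001110111010


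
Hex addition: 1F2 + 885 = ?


Align and add column by column (LSB to MSB, each column mod 16 with carry):
  01F2
+ 0885
  ----
  col 0: 2(2) + 5(5) + 0 (carry in) = 7 → 7(7), carry out 0
  col 1: F(15) + 8(8) + 0 (carry in) = 23 → 7(7), carry out 1
  col 2: 1(1) + 8(8) + 1 (carry in) = 10 → A(10), carry out 0
  col 3: 0(0) + 0(0) + 0 (carry in) = 0 → 0(0), carry out 0
Reading digits MSB→LSB: 0A77
Strip leading zeros: A77
= 0xA77


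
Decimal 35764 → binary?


Divide by 2 repeatedly:
35764 ÷ 2 = 17882 remainder 0
17882 ÷ 2 = 8941 remainder 0
8941 ÷ 2 = 4470 remainder 1
4470 ÷ 2 = 2235 remainder 0
2235 ÷ 2 = 1117 remainder 1
1117 ÷ 2 = 558 remainder 1
558 ÷ 2 = 279 remainder 0
279 ÷ 2 = 139 remainder 1
139 ÷ 2 = 69 remainder 1
69 ÷ 2 = 34 remainder 1
34 ÷ 2 = 17 remainder 0
17 ÷ 2 = 8 remainder 1
8 ÷ 2 = 4 remainder 0
4 ÷ 2 = 2 remainder 0
2 ÷ 2 = 1 remainder 0
1 ÷ 2 = 0 remainder 1
Reading remainders bottom-up:
= 1000101110110100


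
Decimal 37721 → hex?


Divide by 16 repeatedly:
37721 ÷ 16 = 2357 remainder 9 (9)
2357 ÷ 16 = 147 remainder 5 (5)
147 ÷ 16 = 9 remainder 3 (3)
9 ÷ 16 = 0 remainder 9 (9)
Reading remainders bottom-up:
= 0x9359


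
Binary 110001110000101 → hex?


Group into 4-bit nibbles: 0110001110000101
  0110 = 6
  0011 = 3
  1000 = 8
  0101 = 5
= 0x6385


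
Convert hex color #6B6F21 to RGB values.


Hex: #6B6F21
R = 6B₁₆ = 107
G = 6F₁₆ = 111
B = 21₁₆ = 33
= RGB(107, 111, 33)


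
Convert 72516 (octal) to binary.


Each octal digit → 3 binary bits:
  7 = 111
  2 = 010
  5 = 101
  1 = 001
  6 = 110
Concatenate: 111 010 101 001 110
= 111010101001110


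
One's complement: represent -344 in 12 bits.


Original: 000101011000
Invert all bits:
  bit 0: 0 → 1
  bit 1: 0 → 1
  bit 2: 0 → 1
  bit 3: 1 → 0
  bit 4: 0 → 1
  bit 5: 1 → 0
  bit 6: 0 → 1
  bit 7: 1 → 0
  bit 8: 1 → 0
  bit 9: 0 → 1
  bit 10: 0 → 1
  bit 11: 0 → 1
= 111010100111


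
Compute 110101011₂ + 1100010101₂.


Align and add column by column (LSB to MSB, carry propagating):
  00110101011
+ 01100010101
  -----------
  col 0: 1 + 1 + 0 (carry in) = 2 → bit 0, carry out 1
  col 1: 1 + 0 + 1 (carry in) = 2 → bit 0, carry out 1
  col 2: 0 + 1 + 1 (carry in) = 2 → bit 0, carry out 1
  col 3: 1 + 0 + 1 (carry in) = 2 → bit 0, carry out 1
  col 4: 0 + 1 + 1 (carry in) = 2 → bit 0, carry out 1
  col 5: 1 + 0 + 1 (carry in) = 2 → bit 0, carry out 1
  col 6: 0 + 0 + 1 (carry in) = 1 → bit 1, carry out 0
  col 7: 1 + 0 + 0 (carry in) = 1 → bit 1, carry out 0
  col 8: 1 + 1 + 0 (carry in) = 2 → bit 0, carry out 1
  col 9: 0 + 1 + 1 (carry in) = 2 → bit 0, carry out 1
  col 10: 0 + 0 + 1 (carry in) = 1 → bit 1, carry out 0
Reading bits MSB→LSB: 10011000000
Strip leading zeros: 10011000000
= 10011000000


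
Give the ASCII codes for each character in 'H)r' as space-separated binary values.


String: 'H)r'  (3 characters)
Per-character ASCII lookup:
  'H': uppercase starts at 65: 'H' = 65 + 7 = 72 → 1001000
  ')': special character: ')' = 41 → 101001
  'r': lowercase starts at 97: 'r' = 97 + 17 = 114 → 1110010
= 1001000 101001 1110010


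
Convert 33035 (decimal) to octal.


Divide by 8 repeatedly:
33035 ÷ 8 = 4129 remainder 3
4129 ÷ 8 = 516 remainder 1
516 ÷ 8 = 64 remainder 4
64 ÷ 8 = 8 remainder 0
8 ÷ 8 = 1 remainder 0
1 ÷ 8 = 0 remainder 1
Reading remainders bottom-up:
= 0o100413


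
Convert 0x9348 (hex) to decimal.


Positional values:
Position 0: 8 × 16^0 = 8 × 1 = 8
Position 1: 4 × 16^1 = 4 × 16 = 64
Position 2: 3 × 16^2 = 3 × 256 = 768
Position 3: 9 × 16^3 = 9 × 4096 = 36864
Sum = 8 + 64 + 768 + 36864
= 37704


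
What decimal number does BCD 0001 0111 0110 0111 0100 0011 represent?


Each 4-bit group → digit:
  0001 → 1
  0111 → 7
  0110 → 6
  0111 → 7
  0100 → 4
  0011 → 3
= 176743


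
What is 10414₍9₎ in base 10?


Positional values (base 9):
  4 × 9^0 = 4 × 1 = 4
  1 × 9^1 = 1 × 9 = 9
  4 × 9^2 = 4 × 81 = 324
  0 × 9^3 = 0 × 729 = 0
  1 × 9^4 = 1 × 6561 = 6561
Sum = 4 + 9 + 324 + 0 + 6561
= 6898


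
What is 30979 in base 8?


Divide by 8 repeatedly:
30979 ÷ 8 = 3872 remainder 3
3872 ÷ 8 = 484 remainder 0
484 ÷ 8 = 60 remainder 4
60 ÷ 8 = 7 remainder 4
7 ÷ 8 = 0 remainder 7
Reading remainders bottom-up:
= 0o74403


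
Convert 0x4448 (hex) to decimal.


Positional values:
Position 0: 8 × 16^0 = 8 × 1 = 8
Position 1: 4 × 16^1 = 4 × 16 = 64
Position 2: 4 × 16^2 = 4 × 256 = 1024
Position 3: 4 × 16^3 = 4 × 4096 = 16384
Sum = 8 + 64 + 1024 + 16384
= 17480


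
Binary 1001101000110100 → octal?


Group into 3-bit groups: 001001101000110100
  001 = 1
  001 = 1
  101 = 5
  000 = 0
  110 = 6
  100 = 4
= 0o115064


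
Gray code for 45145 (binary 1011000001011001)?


Binary: 1011000001011001
Gray code: G = B XOR (B >> 1)
B >> 1 = 0101100000101100
1011000001011001 XOR 0101100000101100:
  1 XOR 0 = 1
  0 XOR 1 = 1
  1 XOR 0 = 1
  1 XOR 1 = 0
  0 XOR 1 = 1
  0 XOR 0 = 0
  0 XOR 0 = 0
  0 XOR 0 = 0
  0 XOR 0 = 0
  1 XOR 0 = 1
  0 XOR 1 = 1
  1 XOR 0 = 1
  1 XOR 1 = 0
  0 XOR 1 = 1
  0 XOR 0 = 0
  1 XOR 0 = 1
= 1110100001110101


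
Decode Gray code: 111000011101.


Gray code: 111000011101
MSB stays the same: 1
Each subsequent bit = prev_binary XOR current_gray:
  B[1] = 1 XOR 1 = 0
  B[2] = 0 XOR 1 = 1
  B[3] = 1 XOR 0 = 1
  B[4] = 1 XOR 0 = 1
  B[5] = 1 XOR 0 = 1
  B[6] = 1 XOR 0 = 1
  B[7] = 1 XOR 1 = 0
  B[8] = 0 XOR 1 = 1
  B[9] = 1 XOR 1 = 0
  B[10] = 0 XOR 0 = 0
  B[11] = 0 XOR 1 = 1
= 101111101001 (3049 decimal)


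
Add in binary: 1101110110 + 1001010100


Align and add column by column (LSB to MSB, carry propagating):
  01101110110
+ 01001010100
  -----------
  col 0: 0 + 0 + 0 (carry in) = 0 → bit 0, carry out 0
  col 1: 1 + 0 + 0 (carry in) = 1 → bit 1, carry out 0
  col 2: 1 + 1 + 0 (carry in) = 2 → bit 0, carry out 1
  col 3: 0 + 0 + 1 (carry in) = 1 → bit 1, carry out 0
  col 4: 1 + 1 + 0 (carry in) = 2 → bit 0, carry out 1
  col 5: 1 + 0 + 1 (carry in) = 2 → bit 0, carry out 1
  col 6: 1 + 1 + 1 (carry in) = 3 → bit 1, carry out 1
  col 7: 0 + 0 + 1 (carry in) = 1 → bit 1, carry out 0
  col 8: 1 + 0 + 0 (carry in) = 1 → bit 1, carry out 0
  col 9: 1 + 1 + 0 (carry in) = 2 → bit 0, carry out 1
  col 10: 0 + 0 + 1 (carry in) = 1 → bit 1, carry out 0
Reading bits MSB→LSB: 10111001010
Strip leading zeros: 10111001010
= 10111001010


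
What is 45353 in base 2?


Divide by 2 repeatedly:
45353 ÷ 2 = 22676 remainder 1
22676 ÷ 2 = 11338 remainder 0
11338 ÷ 2 = 5669 remainder 0
5669 ÷ 2 = 2834 remainder 1
2834 ÷ 2 = 1417 remainder 0
1417 ÷ 2 = 708 remainder 1
708 ÷ 2 = 354 remainder 0
354 ÷ 2 = 177 remainder 0
177 ÷ 2 = 88 remainder 1
88 ÷ 2 = 44 remainder 0
44 ÷ 2 = 22 remainder 0
22 ÷ 2 = 11 remainder 0
11 ÷ 2 = 5 remainder 1
5 ÷ 2 = 2 remainder 1
2 ÷ 2 = 1 remainder 0
1 ÷ 2 = 0 remainder 1
Reading remainders bottom-up:
= 1011000100101001


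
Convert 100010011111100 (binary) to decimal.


Positional values:
Bit 2: 1 × 2^2 = 4
Bit 3: 1 × 2^3 = 8
Bit 4: 1 × 2^4 = 16
Bit 5: 1 × 2^5 = 32
Bit 6: 1 × 2^6 = 64
Bit 7: 1 × 2^7 = 128
Bit 10: 1 × 2^10 = 1024
Bit 14: 1 × 2^14 = 16384
Sum = 4 + 8 + 16 + 32 + 64 + 128 + 1024 + 16384
= 17660


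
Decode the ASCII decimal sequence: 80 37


Codes (decimal): 80 37
Per-code ASCII lookup:
  80  (range 65-90: uppercase, 80 - 65 = 15) → 'P'
  37  (special character) → '%'
= 'P%'


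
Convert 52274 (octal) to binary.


Each octal digit → 3 binary bits:
  5 = 101
  2 = 010
  2 = 010
  7 = 111
  4 = 100
Concatenate: 101 010 010 111 100
= 101010010111100


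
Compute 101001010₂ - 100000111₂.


Align and subtract column by column (LSB to MSB, borrowing when needed):
  101001010
- 100000111
  ---------
  col 0: (0 - 0 borrow-in) - 1 → borrow from next column: (0+2) - 1 = 1, borrow out 1
  col 1: (1 - 1 borrow-in) - 1 → borrow from next column: (0+2) - 1 = 1, borrow out 1
  col 2: (0 - 1 borrow-in) - 1 → borrow from next column: (-1+2) - 1 = 0, borrow out 1
  col 3: (1 - 1 borrow-in) - 0 → 0 - 0 = 0, borrow out 0
  col 4: (0 - 0 borrow-in) - 0 → 0 - 0 = 0, borrow out 0
  col 5: (0 - 0 borrow-in) - 0 → 0 - 0 = 0, borrow out 0
  col 6: (1 - 0 borrow-in) - 0 → 1 - 0 = 1, borrow out 0
  col 7: (0 - 0 borrow-in) - 0 → 0 - 0 = 0, borrow out 0
  col 8: (1 - 0 borrow-in) - 1 → 1 - 1 = 0, borrow out 0
Reading bits MSB→LSB: 001000011
Strip leading zeros: 1000011
= 1000011


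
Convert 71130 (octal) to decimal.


Positional values:
Position 0: 0 × 8^0 = 0
Position 1: 3 × 8^1 = 24
Position 2: 1 × 8^2 = 64
Position 3: 1 × 8^3 = 512
Position 4: 7 × 8^4 = 28672
Sum = 0 + 24 + 64 + 512 + 28672
= 29272


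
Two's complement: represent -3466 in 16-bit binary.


Original: 0000110110001010
Step 1 - Invert all bits: 1111001001110101
Step 2 - Add 1: 1111001001110101 + 1
= 1111001001110110 (represents -3466)


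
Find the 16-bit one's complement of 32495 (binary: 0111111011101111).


Original: 0111111011101111
Invert all bits:
  bit 0: 0 → 1
  bit 1: 1 → 0
  bit 2: 1 → 0
  bit 3: 1 → 0
  bit 4: 1 → 0
  bit 5: 1 → 0
  bit 6: 1 → 0
  bit 7: 0 → 1
  bit 8: 1 → 0
  bit 9: 1 → 0
  bit 10: 1 → 0
  bit 11: 0 → 1
  bit 12: 1 → 0
  bit 13: 1 → 0
  bit 14: 1 → 0
  bit 15: 1 → 0
= 1000000100010000


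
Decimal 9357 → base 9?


Divide by 9 repeatedly:
9357 ÷ 9 = 1039 remainder 6
1039 ÷ 9 = 115 remainder 4
115 ÷ 9 = 12 remainder 7
12 ÷ 9 = 1 remainder 3
1 ÷ 9 = 0 remainder 1
Reading remainders bottom-up:
= 13746


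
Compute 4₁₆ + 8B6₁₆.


Align and add column by column (LSB to MSB, each column mod 16 with carry):
  0004
+ 08B6
  ----
  col 0: 4(4) + 6(6) + 0 (carry in) = 10 → A(10), carry out 0
  col 1: 0(0) + B(11) + 0 (carry in) = 11 → B(11), carry out 0
  col 2: 0(0) + 8(8) + 0 (carry in) = 8 → 8(8), carry out 0
  col 3: 0(0) + 0(0) + 0 (carry in) = 0 → 0(0), carry out 0
Reading digits MSB→LSB: 08BA
Strip leading zeros: 8BA
= 0x8BA


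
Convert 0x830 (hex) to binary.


Each hex digit → 4 binary bits:
  8 = 1000
  3 = 0011
  0 = 0000
Concatenate: 1000 0011 0000
= 100000110000


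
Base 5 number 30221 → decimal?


Positional values (base 5):
  1 × 5^0 = 1 × 1 = 1
  2 × 5^1 = 2 × 5 = 10
  2 × 5^2 = 2 × 25 = 50
  0 × 5^3 = 0 × 125 = 0
  3 × 5^4 = 3 × 625 = 1875
Sum = 1 + 10 + 50 + 0 + 1875
= 1936


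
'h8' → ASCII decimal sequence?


String: 'h8'  (2 characters)
Per-character ASCII lookup:
  'h': lowercase starts at 97: 'h' = 97 + 7 = 104
  '8': digits start at 48: '8' = 48 + 8 = 56
= 104 56


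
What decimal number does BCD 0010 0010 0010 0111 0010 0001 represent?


Each 4-bit group → digit:
  0010 → 2
  0010 → 2
  0010 → 2
  0111 → 7
  0010 → 2
  0001 → 1
= 222721


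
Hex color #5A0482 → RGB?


Hex: #5A0482
R = 5A₁₆ = 90
G = 04₁₆ = 4
B = 82₁₆ = 130
= RGB(90, 4, 130)


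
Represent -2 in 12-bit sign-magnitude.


Sign bit: 1 (negative)
Magnitude: 2 = 00000000010
= 100000000010


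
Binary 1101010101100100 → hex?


Group into 4-bit nibbles: 1101010101100100
  1101 = D
  0101 = 5
  0110 = 6
  0100 = 4
= 0xD564


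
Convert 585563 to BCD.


Each digit → 4-bit binary:
  5 → 0101
  8 → 1000
  5 → 0101
  5 → 0101
  6 → 0110
  3 → 0011
= 0101 1000 0101 0101 0110 0011


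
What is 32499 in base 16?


Divide by 16 repeatedly:
32499 ÷ 16 = 2031 remainder 3 (3)
2031 ÷ 16 = 126 remainder 15 (F)
126 ÷ 16 = 7 remainder 14 (E)
7 ÷ 16 = 0 remainder 7 (7)
Reading remainders bottom-up:
= 0x7EF3


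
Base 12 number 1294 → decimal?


Positional values (base 12):
  4 × 12^0 = 4 × 1 = 4
  9 × 12^1 = 9 × 12 = 108
  2 × 12^2 = 2 × 144 = 288
  1 × 12^3 = 1 × 1728 = 1728
Sum = 4 + 108 + 288 + 1728
= 2128


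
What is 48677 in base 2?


Divide by 2 repeatedly:
48677 ÷ 2 = 24338 remainder 1
24338 ÷ 2 = 12169 remainder 0
12169 ÷ 2 = 6084 remainder 1
6084 ÷ 2 = 3042 remainder 0
3042 ÷ 2 = 1521 remainder 0
1521 ÷ 2 = 760 remainder 1
760 ÷ 2 = 380 remainder 0
380 ÷ 2 = 190 remainder 0
190 ÷ 2 = 95 remainder 0
95 ÷ 2 = 47 remainder 1
47 ÷ 2 = 23 remainder 1
23 ÷ 2 = 11 remainder 1
11 ÷ 2 = 5 remainder 1
5 ÷ 2 = 2 remainder 1
2 ÷ 2 = 1 remainder 0
1 ÷ 2 = 0 remainder 1
Reading remainders bottom-up:
= 1011111000100101


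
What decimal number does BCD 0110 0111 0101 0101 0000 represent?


Each 4-bit group → digit:
  0110 → 6
  0111 → 7
  0101 → 5
  0101 → 5
  0000 → 0
= 67550


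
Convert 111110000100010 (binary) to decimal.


Positional values:
Bit 1: 1 × 2^1 = 2
Bit 5: 1 × 2^5 = 32
Bit 10: 1 × 2^10 = 1024
Bit 11: 1 × 2^11 = 2048
Bit 12: 1 × 2^12 = 4096
Bit 13: 1 × 2^13 = 8192
Bit 14: 1 × 2^14 = 16384
Sum = 2 + 32 + 1024 + 2048 + 4096 + 8192 + 16384
= 31778


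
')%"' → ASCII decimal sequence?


String: ')%"'  (3 characters)
Per-character ASCII lookup:
  ')': special character: ')' = 41
  '%': special character: '%' = 37
  '"': special character: '"' = 34
= 41 37 34


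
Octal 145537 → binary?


Each octal digit → 3 binary bits:
  1 = 001
  4 = 100
  5 = 101
  5 = 101
  3 = 011
  7 = 111
Concatenate: 001 100 101 101 011 111
= 001100101101011111


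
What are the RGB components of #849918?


Hex: #849918
R = 84₁₆ = 132
G = 99₁₆ = 153
B = 18₁₆ = 24
= RGB(132, 153, 24)


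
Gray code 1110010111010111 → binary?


Gray code: 1110010111010111
MSB stays the same: 1
Each subsequent bit = prev_binary XOR current_gray:
  B[1] = 1 XOR 1 = 0
  B[2] = 0 XOR 1 = 1
  B[3] = 1 XOR 0 = 1
  B[4] = 1 XOR 0 = 1
  B[5] = 1 XOR 1 = 0
  B[6] = 0 XOR 0 = 0
  B[7] = 0 XOR 1 = 1
  B[8] = 1 XOR 1 = 0
  B[9] = 0 XOR 1 = 1
  B[10] = 1 XOR 0 = 1
  B[11] = 1 XOR 1 = 0
  B[12] = 0 XOR 0 = 0
  B[13] = 0 XOR 1 = 1
  B[14] = 1 XOR 1 = 0
  B[15] = 0 XOR 1 = 1
= 1011100101100101 (47461 decimal)


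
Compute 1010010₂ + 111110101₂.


Align and add column by column (LSB to MSB, carry propagating):
  0001010010
+ 0111110101
  ----------
  col 0: 0 + 1 + 0 (carry in) = 1 → bit 1, carry out 0
  col 1: 1 + 0 + 0 (carry in) = 1 → bit 1, carry out 0
  col 2: 0 + 1 + 0 (carry in) = 1 → bit 1, carry out 0
  col 3: 0 + 0 + 0 (carry in) = 0 → bit 0, carry out 0
  col 4: 1 + 1 + 0 (carry in) = 2 → bit 0, carry out 1
  col 5: 0 + 1 + 1 (carry in) = 2 → bit 0, carry out 1
  col 6: 1 + 1 + 1 (carry in) = 3 → bit 1, carry out 1
  col 7: 0 + 1 + 1 (carry in) = 2 → bit 0, carry out 1
  col 8: 0 + 1 + 1 (carry in) = 2 → bit 0, carry out 1
  col 9: 0 + 0 + 1 (carry in) = 1 → bit 1, carry out 0
Reading bits MSB→LSB: 1001000111
Strip leading zeros: 1001000111
= 1001000111
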